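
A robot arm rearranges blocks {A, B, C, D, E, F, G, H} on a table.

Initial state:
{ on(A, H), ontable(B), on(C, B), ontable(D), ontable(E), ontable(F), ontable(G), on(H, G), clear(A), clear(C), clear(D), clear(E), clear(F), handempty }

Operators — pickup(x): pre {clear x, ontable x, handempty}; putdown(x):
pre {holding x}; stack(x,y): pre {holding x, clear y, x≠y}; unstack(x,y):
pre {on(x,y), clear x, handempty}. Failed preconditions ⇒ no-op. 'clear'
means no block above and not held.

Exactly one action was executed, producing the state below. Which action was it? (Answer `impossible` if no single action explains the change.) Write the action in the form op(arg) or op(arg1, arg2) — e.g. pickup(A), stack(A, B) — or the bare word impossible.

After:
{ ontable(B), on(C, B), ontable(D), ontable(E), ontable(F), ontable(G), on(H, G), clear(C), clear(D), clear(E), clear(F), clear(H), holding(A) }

unstack(A, H)

target: towers=[B/C; D; E; F; G/H] holding=A
     unstack(A, H) → towers=[B/C; D; E; F; G/H] holding=A  ← match
         pickup(E) → towers=[B/C; D; F; G/H/A] holding=E
         pickup(F) → towers=[B/C; D; E; G/H/A] holding=F
         pickup(D) → towers=[B/C; E; F; G/H/A] holding=D
     unstack(C, B) → towers=[B; D; E; F; G/H/A] holding=C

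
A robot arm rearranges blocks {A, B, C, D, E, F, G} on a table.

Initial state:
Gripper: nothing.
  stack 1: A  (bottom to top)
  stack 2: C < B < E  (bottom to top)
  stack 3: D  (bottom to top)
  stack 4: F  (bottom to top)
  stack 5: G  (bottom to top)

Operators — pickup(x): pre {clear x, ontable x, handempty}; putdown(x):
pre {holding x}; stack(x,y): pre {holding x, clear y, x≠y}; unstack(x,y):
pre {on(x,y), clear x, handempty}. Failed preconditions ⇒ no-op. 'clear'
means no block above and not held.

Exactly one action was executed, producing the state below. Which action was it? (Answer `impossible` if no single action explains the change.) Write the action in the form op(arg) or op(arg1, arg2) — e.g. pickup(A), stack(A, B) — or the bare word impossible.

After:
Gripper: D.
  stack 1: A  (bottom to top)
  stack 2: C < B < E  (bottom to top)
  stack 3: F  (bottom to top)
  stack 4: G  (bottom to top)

target: towers=[A; C/B/E; F; G] holding=D
         pickup(F) → towers=[A; C/B/E; D; G] holding=F
         pickup(G) → towers=[A; C/B/E; D; F] holding=G
         pickup(D) → towers=[A; C/B/E; F; G] holding=D  ← match
         pickup(A) → towers=[C/B/E; D; F; G] holding=A
     unstack(E, B) → towers=[A; C/B; D; F; G] holding=E

pickup(D)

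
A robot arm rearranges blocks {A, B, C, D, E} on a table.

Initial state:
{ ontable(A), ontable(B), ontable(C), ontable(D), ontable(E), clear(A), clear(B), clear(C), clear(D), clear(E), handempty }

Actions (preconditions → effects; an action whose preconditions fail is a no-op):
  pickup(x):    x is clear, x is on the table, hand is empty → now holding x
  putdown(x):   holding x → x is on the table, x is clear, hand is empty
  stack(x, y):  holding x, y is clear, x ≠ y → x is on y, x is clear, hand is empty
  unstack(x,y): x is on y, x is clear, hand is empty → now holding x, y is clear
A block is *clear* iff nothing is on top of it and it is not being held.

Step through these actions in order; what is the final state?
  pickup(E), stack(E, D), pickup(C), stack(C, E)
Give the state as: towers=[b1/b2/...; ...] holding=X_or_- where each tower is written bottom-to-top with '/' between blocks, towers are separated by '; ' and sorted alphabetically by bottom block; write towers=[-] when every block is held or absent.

towers=[A; B; D/E/C] holding=-

step 1 (pickup(E)): towers=[A; B; C; D] holding=E
step 2 (stack(E, D)): towers=[A; B; C; D/E] holding=-
step 3 (pickup(C)): towers=[A; B; D/E] holding=C
step 4 (stack(C, E)): towers=[A; B; D/E/C] holding=-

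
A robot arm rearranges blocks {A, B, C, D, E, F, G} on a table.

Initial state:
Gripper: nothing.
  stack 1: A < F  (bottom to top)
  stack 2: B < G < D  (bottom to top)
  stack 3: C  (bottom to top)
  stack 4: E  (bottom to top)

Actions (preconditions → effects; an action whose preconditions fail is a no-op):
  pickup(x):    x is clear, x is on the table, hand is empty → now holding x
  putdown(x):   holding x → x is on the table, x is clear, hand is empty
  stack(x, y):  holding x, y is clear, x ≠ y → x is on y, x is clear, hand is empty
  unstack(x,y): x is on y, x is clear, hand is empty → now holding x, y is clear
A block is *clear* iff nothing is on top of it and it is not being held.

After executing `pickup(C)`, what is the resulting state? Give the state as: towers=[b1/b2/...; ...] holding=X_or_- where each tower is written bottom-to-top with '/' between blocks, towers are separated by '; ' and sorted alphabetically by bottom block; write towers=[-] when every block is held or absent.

towers=[A/F; B/G/D; E] holding=C

before: towers=[A/F; B/G/D; C; E] holding=-
pre[pickup(C)]: clear(C) ok, ontable(C) ok, handempty ok
all met → apply pickup(C)
after:  towers=[A/F; B/G/D; E] holding=C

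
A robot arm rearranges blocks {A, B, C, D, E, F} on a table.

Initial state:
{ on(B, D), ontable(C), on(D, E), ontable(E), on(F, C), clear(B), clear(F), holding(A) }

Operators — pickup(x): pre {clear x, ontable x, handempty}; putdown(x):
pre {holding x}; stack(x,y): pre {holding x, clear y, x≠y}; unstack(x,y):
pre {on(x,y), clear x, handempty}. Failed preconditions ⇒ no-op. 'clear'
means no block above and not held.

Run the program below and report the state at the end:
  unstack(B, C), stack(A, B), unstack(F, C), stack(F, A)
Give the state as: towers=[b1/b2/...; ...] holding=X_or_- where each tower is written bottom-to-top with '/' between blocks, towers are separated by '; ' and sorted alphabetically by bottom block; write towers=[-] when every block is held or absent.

step 1 (unstack(B, C)) [no-op]: towers=[C/F; E/D/B] holding=A
step 2 (stack(A, B)): towers=[C/F; E/D/B/A] holding=-
step 3 (unstack(F, C)): towers=[C; E/D/B/A] holding=F
step 4 (stack(F, A)): towers=[C; E/D/B/A/F] holding=-

towers=[C; E/D/B/A/F] holding=-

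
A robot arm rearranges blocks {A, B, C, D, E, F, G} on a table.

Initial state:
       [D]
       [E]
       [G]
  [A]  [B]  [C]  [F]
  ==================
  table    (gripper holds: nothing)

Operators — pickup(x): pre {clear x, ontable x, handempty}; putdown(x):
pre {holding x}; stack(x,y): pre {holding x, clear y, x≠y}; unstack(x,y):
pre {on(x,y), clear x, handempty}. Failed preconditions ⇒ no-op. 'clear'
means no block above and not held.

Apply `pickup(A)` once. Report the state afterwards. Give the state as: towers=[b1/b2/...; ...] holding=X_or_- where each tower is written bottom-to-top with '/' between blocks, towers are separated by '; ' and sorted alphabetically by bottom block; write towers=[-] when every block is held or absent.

before: towers=[A; B/G/E/D; C; F] holding=-
pre[pickup(A)]: clear(A) yes, ontable(A) yes, handempty yes
all met → apply pickup(A)
after:  towers=[B/G/E/D; C; F] holding=A

towers=[B/G/E/D; C; F] holding=A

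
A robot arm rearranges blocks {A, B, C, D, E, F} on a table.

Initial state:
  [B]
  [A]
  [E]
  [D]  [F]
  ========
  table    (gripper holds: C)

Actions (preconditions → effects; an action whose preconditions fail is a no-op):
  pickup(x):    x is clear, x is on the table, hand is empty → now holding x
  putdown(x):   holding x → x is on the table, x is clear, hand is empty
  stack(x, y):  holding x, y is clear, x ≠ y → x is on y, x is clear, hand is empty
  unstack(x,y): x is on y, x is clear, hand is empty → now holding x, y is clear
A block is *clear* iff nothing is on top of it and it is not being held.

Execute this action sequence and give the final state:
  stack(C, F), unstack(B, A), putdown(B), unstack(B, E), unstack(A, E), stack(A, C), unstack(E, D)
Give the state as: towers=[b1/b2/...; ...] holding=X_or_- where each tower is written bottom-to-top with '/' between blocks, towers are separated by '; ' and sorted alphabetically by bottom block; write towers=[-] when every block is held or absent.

step 1 (stack(C, F)): towers=[D/E/A/B; F/C] holding=-
step 2 (unstack(B, A)): towers=[D/E/A; F/C] holding=B
step 3 (putdown(B)): towers=[B; D/E/A; F/C] holding=-
step 4 (unstack(B, E)) [no-op]: towers=[B; D/E/A; F/C] holding=-
step 5 (unstack(A, E)): towers=[B; D/E; F/C] holding=A
step 6 (stack(A, C)): towers=[B; D/E; F/C/A] holding=-
step 7 (unstack(E, D)): towers=[B; D; F/C/A] holding=E

towers=[B; D; F/C/A] holding=E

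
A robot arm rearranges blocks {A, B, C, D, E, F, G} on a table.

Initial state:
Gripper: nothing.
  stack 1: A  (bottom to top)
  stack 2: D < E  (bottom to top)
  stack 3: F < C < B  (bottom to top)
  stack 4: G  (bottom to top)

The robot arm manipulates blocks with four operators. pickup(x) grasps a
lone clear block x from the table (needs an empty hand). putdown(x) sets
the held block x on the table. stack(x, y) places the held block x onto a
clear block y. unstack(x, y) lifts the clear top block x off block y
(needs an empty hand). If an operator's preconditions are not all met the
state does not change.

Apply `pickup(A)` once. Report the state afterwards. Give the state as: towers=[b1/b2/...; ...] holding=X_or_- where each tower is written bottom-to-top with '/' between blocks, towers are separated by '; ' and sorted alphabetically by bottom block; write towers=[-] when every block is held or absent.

before: towers=[A; D/E; F/C/B; G] holding=-
pre[pickup(A)]: clear(A) yes, ontable(A) yes, handempty yes
all met → apply pickup(A)
after:  towers=[D/E; F/C/B; G] holding=A

towers=[D/E; F/C/B; G] holding=A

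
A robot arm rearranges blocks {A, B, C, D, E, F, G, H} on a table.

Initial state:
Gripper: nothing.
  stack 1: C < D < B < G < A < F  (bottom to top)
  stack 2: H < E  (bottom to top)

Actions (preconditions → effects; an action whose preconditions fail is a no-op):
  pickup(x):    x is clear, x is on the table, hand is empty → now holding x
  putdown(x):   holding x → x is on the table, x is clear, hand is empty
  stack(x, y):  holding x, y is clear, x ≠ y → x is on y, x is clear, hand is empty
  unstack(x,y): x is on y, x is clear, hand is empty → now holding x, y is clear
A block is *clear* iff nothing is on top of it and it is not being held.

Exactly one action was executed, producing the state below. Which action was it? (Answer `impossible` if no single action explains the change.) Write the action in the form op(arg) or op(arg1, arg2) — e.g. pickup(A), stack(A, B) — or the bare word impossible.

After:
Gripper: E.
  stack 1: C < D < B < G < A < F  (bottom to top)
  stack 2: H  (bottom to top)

unstack(E, H)

target: towers=[C/D/B/G/A/F; H] holding=E
     unstack(E, H) → towers=[C/D/B/G/A/F; H] holding=E  ← match
     unstack(F, A) → towers=[C/D/B/G/A; H/E] holding=F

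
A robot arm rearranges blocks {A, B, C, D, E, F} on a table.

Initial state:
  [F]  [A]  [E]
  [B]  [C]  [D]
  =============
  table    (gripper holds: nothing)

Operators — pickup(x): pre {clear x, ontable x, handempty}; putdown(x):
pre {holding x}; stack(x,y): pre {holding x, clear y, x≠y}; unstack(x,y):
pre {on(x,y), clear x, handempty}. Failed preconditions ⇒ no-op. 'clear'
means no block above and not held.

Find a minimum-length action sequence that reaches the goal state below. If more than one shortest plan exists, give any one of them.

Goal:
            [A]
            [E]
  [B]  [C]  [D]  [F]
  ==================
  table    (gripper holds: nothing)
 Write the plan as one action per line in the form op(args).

step 1 (unstack(F, B)): towers=[B; C/A; D/E] holding=F
step 2 (putdown(F)): towers=[B; C/A; D/E; F] holding=-
step 3 (unstack(A, C)): towers=[B; C; D/E; F] holding=A
step 4 (stack(A, E)): towers=[B; C; D/E/A; F] holding=-
goal check: towers=[B; C; D/E/A; F] holding=- — reached (length 4, optimal by BFS)

unstack(F, B)
putdown(F)
unstack(A, C)
stack(A, E)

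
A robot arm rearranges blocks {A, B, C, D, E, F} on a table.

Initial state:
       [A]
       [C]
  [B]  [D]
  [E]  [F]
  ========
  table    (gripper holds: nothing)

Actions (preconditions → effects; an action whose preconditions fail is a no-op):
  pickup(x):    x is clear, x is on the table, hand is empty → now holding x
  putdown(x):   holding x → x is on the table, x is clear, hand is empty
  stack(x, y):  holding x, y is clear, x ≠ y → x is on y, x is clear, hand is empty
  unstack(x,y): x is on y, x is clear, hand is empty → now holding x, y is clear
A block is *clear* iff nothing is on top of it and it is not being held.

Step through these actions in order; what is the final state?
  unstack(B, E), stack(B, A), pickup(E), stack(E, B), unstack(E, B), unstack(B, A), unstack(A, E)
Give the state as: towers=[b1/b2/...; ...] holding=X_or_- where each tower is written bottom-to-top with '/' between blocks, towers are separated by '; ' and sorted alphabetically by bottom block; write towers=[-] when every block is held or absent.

towers=[F/D/C/A/B] holding=E

step 1 (unstack(B, E)): towers=[E; F/D/C/A] holding=B
step 2 (stack(B, A)): towers=[E; F/D/C/A/B] holding=-
step 3 (pickup(E)): towers=[F/D/C/A/B] holding=E
step 4 (stack(E, B)): towers=[F/D/C/A/B/E] holding=-
step 5 (unstack(E, B)): towers=[F/D/C/A/B] holding=E
step 6 (unstack(B, A)) [no-op]: towers=[F/D/C/A/B] holding=E
step 7 (unstack(A, E)) [no-op]: towers=[F/D/C/A/B] holding=E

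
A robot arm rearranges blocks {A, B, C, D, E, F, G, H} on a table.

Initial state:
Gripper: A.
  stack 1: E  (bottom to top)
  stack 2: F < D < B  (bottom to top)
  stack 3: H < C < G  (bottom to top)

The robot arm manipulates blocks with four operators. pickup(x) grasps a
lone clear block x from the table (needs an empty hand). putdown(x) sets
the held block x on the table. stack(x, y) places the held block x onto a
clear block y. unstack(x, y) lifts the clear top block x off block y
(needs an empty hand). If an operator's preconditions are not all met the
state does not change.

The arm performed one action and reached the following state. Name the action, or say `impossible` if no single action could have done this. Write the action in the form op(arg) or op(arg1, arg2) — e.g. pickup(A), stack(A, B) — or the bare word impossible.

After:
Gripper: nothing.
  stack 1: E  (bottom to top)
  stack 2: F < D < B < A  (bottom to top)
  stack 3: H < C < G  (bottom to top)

stack(A, B)

target: towers=[E; F/D/B/A; H/C/G] holding=-
        putdown(A) → towers=[A; E; F/D/B; H/C/G] holding=-
       stack(A, G) → towers=[E; F/D/B; H/C/G/A] holding=-
       stack(A, E) → towers=[E/A; F/D/B; H/C/G] holding=-
       stack(A, B) → towers=[E; F/D/B/A; H/C/G] holding=-  ← match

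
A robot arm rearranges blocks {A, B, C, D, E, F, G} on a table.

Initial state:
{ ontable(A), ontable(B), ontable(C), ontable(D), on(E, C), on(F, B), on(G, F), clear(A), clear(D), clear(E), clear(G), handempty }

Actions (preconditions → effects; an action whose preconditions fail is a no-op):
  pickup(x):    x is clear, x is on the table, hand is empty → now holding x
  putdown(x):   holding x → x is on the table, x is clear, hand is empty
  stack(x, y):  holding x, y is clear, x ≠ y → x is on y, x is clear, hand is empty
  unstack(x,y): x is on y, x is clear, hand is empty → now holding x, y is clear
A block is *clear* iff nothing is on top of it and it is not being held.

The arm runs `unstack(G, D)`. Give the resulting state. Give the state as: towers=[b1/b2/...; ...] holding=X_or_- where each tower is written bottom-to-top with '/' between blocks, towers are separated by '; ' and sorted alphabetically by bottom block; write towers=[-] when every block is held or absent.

before: towers=[A; B/F/G; C/E; D] holding=-
pre[unstack(G, D)]: on(G,D) fail, clear(G) ok, handempty ok
on(G,D) unmet → unstack(G, D) is a no-op
after:  towers=[A; B/F/G; C/E; D] holding=-

towers=[A; B/F/G; C/E; D] holding=-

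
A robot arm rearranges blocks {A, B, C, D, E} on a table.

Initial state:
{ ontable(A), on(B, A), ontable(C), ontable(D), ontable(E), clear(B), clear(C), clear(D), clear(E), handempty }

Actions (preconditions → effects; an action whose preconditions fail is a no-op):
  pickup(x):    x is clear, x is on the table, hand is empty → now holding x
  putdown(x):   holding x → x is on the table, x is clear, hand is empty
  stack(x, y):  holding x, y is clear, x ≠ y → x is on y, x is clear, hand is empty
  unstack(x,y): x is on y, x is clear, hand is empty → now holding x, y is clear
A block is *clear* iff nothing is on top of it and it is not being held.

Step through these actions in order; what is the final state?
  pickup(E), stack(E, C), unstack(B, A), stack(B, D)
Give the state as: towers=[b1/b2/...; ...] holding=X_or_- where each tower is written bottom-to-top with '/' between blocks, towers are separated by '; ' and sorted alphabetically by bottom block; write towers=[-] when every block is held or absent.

towers=[A; C/E; D/B] holding=-

step 1 (pickup(E)): towers=[A/B; C; D] holding=E
step 2 (stack(E, C)): towers=[A/B; C/E; D] holding=-
step 3 (unstack(B, A)): towers=[A; C/E; D] holding=B
step 4 (stack(B, D)): towers=[A; C/E; D/B] holding=-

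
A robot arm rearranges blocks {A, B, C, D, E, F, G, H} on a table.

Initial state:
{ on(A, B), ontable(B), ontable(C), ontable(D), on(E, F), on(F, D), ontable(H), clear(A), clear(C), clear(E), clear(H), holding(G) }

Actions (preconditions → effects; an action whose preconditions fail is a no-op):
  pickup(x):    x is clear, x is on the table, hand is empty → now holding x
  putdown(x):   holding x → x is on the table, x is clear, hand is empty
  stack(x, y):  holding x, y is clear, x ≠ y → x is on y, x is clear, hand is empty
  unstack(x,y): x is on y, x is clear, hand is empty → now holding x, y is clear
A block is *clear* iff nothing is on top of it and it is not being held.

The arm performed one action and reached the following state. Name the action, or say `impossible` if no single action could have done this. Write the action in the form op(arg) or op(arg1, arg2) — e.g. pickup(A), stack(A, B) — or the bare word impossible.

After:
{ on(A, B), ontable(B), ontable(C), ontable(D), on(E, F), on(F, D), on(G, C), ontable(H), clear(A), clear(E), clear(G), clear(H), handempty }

stack(G, C)

target: towers=[B/A; C/G; D/F/E; H] holding=-
        putdown(G) → towers=[B/A; C; D/F/E; G; H] holding=-
       stack(G, A) → towers=[B/A/G; C; D/F/E; H] holding=-
       stack(G, E) → towers=[B/A; C; D/F/E/G; H] holding=-
       stack(G, H) → towers=[B/A; C; D/F/E; H/G] holding=-
       stack(G, C) → towers=[B/A; C/G; D/F/E; H] holding=-  ← match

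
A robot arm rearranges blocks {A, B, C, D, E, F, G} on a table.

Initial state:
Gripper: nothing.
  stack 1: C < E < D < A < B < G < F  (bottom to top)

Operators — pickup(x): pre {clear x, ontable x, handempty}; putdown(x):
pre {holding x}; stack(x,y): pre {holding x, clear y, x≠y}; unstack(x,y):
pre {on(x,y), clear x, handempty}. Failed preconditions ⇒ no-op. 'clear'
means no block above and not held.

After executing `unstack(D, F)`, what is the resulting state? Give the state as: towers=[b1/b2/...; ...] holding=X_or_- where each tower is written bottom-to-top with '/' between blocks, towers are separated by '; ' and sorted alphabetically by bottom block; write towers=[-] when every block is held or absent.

before: towers=[C/E/D/A/B/G/F] holding=-
pre[unstack(D, F)]: on(D,F) ✗, clear(D) ✗, handempty ✓
on(D,F), clear(D) unmet → unstack(D, F) is a no-op
after:  towers=[C/E/D/A/B/G/F] holding=-

towers=[C/E/D/A/B/G/F] holding=-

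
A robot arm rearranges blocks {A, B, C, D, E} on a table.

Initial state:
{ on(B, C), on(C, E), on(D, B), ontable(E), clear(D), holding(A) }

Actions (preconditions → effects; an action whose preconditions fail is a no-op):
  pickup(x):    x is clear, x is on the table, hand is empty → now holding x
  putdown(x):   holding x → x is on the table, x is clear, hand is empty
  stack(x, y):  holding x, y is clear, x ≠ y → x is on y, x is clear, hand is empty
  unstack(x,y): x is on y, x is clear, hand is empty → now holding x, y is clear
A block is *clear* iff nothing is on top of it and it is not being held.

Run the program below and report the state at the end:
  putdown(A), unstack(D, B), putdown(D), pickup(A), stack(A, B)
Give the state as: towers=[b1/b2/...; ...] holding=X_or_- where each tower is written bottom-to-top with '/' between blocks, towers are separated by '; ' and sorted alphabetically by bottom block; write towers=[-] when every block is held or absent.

towers=[D; E/C/B/A] holding=-

step 1 (putdown(A)): towers=[A; E/C/B/D] holding=-
step 2 (unstack(D, B)): towers=[A; E/C/B] holding=D
step 3 (putdown(D)): towers=[A; D; E/C/B] holding=-
step 4 (pickup(A)): towers=[D; E/C/B] holding=A
step 5 (stack(A, B)): towers=[D; E/C/B/A] holding=-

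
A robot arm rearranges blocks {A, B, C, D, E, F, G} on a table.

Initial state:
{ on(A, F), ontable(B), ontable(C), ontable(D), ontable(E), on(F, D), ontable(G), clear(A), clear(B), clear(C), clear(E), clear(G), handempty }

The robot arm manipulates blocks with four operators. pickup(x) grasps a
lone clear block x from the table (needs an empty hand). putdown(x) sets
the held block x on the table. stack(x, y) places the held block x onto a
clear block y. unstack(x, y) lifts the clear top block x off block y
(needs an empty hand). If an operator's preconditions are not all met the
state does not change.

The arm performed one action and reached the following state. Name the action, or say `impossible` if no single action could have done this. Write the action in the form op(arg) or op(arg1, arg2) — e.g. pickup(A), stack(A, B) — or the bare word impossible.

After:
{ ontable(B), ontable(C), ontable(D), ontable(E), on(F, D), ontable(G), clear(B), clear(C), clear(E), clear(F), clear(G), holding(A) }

target: towers=[B; C; D/F; E; G] holding=A
         pickup(B) → towers=[C; D/F/A; E; G] holding=B
         pickup(G) → towers=[B; C; D/F/A; E] holding=G
     unstack(A, F) → towers=[B; C; D/F; E; G] holding=A  ← match
         pickup(E) → towers=[B; C; D/F/A; G] holding=E
         pickup(C) → towers=[B; D/F/A; E; G] holding=C

unstack(A, F)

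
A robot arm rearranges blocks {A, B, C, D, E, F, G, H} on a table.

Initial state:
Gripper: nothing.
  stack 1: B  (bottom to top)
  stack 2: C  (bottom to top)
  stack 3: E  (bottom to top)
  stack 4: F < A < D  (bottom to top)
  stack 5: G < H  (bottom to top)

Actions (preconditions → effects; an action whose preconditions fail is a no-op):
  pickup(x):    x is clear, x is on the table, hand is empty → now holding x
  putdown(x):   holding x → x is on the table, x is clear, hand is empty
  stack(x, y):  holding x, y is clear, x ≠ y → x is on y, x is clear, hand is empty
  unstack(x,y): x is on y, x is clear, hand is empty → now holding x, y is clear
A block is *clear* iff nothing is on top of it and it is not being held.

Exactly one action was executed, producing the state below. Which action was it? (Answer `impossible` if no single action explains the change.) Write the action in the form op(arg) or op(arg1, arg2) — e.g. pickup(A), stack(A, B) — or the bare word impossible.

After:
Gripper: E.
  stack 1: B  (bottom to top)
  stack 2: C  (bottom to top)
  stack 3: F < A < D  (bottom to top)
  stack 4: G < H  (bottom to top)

pickup(E)

target: towers=[B; C; F/A/D; G/H] holding=E
         pickup(E) → towers=[B; C; F/A/D; G/H] holding=E  ← match
     unstack(H, G) → towers=[B; C; E; F/A/D; G] holding=H
         pickup(B) → towers=[C; E; F/A/D; G/H] holding=B
     unstack(D, A) → towers=[B; C; E; F/A; G/H] holding=D
         pickup(C) → towers=[B; E; F/A/D; G/H] holding=C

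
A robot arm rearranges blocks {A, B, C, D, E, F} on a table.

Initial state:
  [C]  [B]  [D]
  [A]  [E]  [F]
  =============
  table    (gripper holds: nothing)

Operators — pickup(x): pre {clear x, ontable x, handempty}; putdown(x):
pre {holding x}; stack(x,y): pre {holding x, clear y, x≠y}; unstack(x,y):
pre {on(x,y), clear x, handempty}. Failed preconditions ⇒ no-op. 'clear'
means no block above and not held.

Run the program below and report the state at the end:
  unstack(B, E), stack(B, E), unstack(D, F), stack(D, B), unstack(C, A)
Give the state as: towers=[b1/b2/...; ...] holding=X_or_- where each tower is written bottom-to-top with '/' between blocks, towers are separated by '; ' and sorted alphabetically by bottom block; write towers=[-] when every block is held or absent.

step 1 (unstack(B, E)): towers=[A/C; E; F/D] holding=B
step 2 (stack(B, E)): towers=[A/C; E/B; F/D] holding=-
step 3 (unstack(D, F)): towers=[A/C; E/B; F] holding=D
step 4 (stack(D, B)): towers=[A/C; E/B/D; F] holding=-
step 5 (unstack(C, A)): towers=[A; E/B/D; F] holding=C

towers=[A; E/B/D; F] holding=C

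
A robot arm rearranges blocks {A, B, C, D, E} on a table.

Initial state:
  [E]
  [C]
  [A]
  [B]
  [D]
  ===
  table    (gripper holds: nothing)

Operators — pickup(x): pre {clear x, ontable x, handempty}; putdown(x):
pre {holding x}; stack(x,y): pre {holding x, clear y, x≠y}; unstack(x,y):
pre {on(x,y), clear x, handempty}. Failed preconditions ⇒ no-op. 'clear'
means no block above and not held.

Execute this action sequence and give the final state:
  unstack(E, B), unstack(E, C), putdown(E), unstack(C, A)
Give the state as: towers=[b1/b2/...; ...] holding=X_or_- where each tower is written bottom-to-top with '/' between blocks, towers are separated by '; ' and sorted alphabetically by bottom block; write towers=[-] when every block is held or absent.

step 1 (unstack(E, B)) [no-op]: towers=[D/B/A/C/E] holding=-
step 2 (unstack(E, C)): towers=[D/B/A/C] holding=E
step 3 (putdown(E)): towers=[D/B/A/C; E] holding=-
step 4 (unstack(C, A)): towers=[D/B/A; E] holding=C

towers=[D/B/A; E] holding=C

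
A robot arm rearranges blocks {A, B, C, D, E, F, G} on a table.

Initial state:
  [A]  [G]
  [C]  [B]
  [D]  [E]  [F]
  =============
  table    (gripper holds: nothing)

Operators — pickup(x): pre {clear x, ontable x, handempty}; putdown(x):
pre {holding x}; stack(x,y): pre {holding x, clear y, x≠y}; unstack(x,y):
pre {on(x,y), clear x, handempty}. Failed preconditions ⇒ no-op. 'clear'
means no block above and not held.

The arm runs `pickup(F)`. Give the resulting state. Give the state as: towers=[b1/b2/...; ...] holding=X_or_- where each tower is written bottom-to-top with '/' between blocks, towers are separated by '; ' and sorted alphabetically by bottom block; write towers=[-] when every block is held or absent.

before: towers=[D/C/A; E/B/G; F] holding=-
pre[pickup(F)]: clear(F) ok, ontable(F) ok, handempty ok
all met → apply pickup(F)
after:  towers=[D/C/A; E/B/G] holding=F

towers=[D/C/A; E/B/G] holding=F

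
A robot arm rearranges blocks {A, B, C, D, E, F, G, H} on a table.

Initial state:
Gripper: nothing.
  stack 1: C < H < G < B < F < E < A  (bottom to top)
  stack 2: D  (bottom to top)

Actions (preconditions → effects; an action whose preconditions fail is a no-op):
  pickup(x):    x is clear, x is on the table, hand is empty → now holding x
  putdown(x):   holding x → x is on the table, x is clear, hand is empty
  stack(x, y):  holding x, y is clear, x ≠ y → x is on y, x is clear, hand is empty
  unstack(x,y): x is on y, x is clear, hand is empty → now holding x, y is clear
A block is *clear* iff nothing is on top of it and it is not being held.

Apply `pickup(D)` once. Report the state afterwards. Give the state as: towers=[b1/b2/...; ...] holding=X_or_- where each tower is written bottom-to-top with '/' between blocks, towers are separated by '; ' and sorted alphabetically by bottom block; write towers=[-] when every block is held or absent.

towers=[C/H/G/B/F/E/A] holding=D

before: towers=[C/H/G/B/F/E/A; D] holding=-
pre[pickup(D)]: clear(D) ✓, ontable(D) ✓, handempty ✓
all met → apply pickup(D)
after:  towers=[C/H/G/B/F/E/A] holding=D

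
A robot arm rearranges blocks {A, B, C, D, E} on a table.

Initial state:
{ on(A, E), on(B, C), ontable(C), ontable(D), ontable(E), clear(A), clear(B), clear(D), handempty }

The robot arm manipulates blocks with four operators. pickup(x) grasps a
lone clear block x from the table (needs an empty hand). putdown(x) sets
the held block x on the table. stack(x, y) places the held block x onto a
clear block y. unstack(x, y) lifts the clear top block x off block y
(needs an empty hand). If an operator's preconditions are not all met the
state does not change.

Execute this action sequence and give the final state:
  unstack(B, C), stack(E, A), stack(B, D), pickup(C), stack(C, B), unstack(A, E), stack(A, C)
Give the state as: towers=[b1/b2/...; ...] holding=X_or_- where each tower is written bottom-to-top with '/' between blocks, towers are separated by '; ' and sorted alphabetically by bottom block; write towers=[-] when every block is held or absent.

towers=[D/B/C/A; E] holding=-

step 1 (unstack(B, C)): towers=[C; D; E/A] holding=B
step 2 (stack(E, A)) [no-op]: towers=[C; D; E/A] holding=B
step 3 (stack(B, D)): towers=[C; D/B; E/A] holding=-
step 4 (pickup(C)): towers=[D/B; E/A] holding=C
step 5 (stack(C, B)): towers=[D/B/C; E/A] holding=-
step 6 (unstack(A, E)): towers=[D/B/C; E] holding=A
step 7 (stack(A, C)): towers=[D/B/C/A; E] holding=-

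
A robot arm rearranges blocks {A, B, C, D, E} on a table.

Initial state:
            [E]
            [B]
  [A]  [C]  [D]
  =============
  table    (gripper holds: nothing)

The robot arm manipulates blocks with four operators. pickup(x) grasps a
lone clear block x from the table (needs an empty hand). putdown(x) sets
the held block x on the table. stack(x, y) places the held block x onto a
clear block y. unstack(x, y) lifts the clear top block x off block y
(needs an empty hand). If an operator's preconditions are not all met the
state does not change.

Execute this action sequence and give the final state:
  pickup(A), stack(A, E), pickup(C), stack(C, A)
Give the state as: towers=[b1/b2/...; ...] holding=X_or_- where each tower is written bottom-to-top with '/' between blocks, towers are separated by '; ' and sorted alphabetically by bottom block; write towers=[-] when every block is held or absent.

towers=[D/B/E/A/C] holding=-

step 1 (pickup(A)): towers=[C; D/B/E] holding=A
step 2 (stack(A, E)): towers=[C; D/B/E/A] holding=-
step 3 (pickup(C)): towers=[D/B/E/A] holding=C
step 4 (stack(C, A)): towers=[D/B/E/A/C] holding=-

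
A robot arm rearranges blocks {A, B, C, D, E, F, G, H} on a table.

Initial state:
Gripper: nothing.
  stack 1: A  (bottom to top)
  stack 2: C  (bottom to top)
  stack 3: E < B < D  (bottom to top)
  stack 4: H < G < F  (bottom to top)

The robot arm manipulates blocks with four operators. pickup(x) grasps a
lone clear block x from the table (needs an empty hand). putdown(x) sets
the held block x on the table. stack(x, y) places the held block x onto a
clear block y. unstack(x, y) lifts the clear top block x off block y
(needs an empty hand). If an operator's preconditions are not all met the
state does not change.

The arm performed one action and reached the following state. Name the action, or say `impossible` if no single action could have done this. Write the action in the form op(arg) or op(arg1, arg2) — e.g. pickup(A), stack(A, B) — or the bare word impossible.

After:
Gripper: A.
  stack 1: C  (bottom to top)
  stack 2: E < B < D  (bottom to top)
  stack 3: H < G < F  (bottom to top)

target: towers=[C; E/B/D; H/G/F] holding=A
         pickup(A) → towers=[C; E/B/D; H/G/F] holding=A  ← match
     unstack(F, G) → towers=[A; C; E/B/D; H/G] holding=F
     unstack(D, B) → towers=[A; C; E/B; H/G/F] holding=D
         pickup(C) → towers=[A; E/B/D; H/G/F] holding=C

pickup(A)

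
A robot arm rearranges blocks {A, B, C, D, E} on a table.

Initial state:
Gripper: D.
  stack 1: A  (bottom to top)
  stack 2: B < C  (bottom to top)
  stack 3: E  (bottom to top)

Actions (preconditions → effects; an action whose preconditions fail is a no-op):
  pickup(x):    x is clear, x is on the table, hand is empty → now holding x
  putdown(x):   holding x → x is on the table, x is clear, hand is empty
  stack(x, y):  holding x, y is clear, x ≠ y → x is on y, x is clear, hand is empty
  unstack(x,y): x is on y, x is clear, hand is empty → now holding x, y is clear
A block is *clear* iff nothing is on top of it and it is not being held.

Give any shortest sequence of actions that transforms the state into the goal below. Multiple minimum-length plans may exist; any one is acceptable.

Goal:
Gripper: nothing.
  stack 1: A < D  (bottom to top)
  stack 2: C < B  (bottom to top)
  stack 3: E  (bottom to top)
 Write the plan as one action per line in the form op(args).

stack(D, A)
unstack(C, B)
putdown(C)
pickup(B)
stack(B, C)

step 1 (stack(D, A)): towers=[A/D; B/C; E] holding=-
step 2 (unstack(C, B)): towers=[A/D; B; E] holding=C
step 3 (putdown(C)): towers=[A/D; B; C; E] holding=-
step 4 (pickup(B)): towers=[A/D; C; E] holding=B
step 5 (stack(B, C)): towers=[A/D; C/B; E] holding=-
goal check: towers=[A/D; C/B; E] holding=- — reached (length 5, optimal by BFS)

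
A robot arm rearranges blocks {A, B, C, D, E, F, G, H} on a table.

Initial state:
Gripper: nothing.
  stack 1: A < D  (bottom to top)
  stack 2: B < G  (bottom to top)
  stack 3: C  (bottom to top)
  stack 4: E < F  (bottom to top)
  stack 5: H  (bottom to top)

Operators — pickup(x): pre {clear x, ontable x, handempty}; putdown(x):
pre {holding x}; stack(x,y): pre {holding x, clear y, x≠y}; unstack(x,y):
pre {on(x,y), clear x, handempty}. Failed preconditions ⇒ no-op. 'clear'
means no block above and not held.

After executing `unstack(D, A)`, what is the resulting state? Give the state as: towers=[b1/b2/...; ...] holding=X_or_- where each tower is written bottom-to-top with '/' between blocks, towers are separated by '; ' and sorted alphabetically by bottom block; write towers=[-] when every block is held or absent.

before: towers=[A/D; B/G; C; E/F; H] holding=-
pre[unstack(D, A)]: on(D,A) ok, clear(D) ok, handempty ok
all met → apply unstack(D, A)
after:  towers=[A; B/G; C; E/F; H] holding=D

towers=[A; B/G; C; E/F; H] holding=D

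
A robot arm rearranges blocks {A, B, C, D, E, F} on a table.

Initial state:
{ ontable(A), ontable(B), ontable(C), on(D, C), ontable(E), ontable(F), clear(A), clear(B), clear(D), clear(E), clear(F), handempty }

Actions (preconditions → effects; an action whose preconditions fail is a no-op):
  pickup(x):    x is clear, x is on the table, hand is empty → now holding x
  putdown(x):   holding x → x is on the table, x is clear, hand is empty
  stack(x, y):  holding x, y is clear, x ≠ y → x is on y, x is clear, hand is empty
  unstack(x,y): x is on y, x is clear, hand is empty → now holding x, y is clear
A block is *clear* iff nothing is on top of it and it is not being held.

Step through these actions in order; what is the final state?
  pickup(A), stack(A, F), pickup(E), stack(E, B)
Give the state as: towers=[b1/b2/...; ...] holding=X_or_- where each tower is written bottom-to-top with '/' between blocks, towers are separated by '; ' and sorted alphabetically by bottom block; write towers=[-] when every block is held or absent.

towers=[B/E; C/D; F/A] holding=-

step 1 (pickup(A)): towers=[B; C/D; E; F] holding=A
step 2 (stack(A, F)): towers=[B; C/D; E; F/A] holding=-
step 3 (pickup(E)): towers=[B; C/D; F/A] holding=E
step 4 (stack(E, B)): towers=[B/E; C/D; F/A] holding=-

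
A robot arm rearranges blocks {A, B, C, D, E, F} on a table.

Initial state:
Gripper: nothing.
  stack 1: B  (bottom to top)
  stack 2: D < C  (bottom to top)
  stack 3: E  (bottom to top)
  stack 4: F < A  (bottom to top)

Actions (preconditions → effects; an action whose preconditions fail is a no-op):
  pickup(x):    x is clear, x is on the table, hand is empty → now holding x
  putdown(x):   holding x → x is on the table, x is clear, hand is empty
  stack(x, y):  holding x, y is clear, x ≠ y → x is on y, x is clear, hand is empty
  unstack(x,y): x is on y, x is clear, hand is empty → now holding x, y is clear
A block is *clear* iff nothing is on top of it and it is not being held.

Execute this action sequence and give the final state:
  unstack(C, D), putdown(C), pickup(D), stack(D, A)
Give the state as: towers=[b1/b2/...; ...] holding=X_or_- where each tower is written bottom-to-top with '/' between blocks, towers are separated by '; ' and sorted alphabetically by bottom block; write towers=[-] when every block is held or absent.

step 1 (unstack(C, D)): towers=[B; D; E; F/A] holding=C
step 2 (putdown(C)): towers=[B; C; D; E; F/A] holding=-
step 3 (pickup(D)): towers=[B; C; E; F/A] holding=D
step 4 (stack(D, A)): towers=[B; C; E; F/A/D] holding=-

towers=[B; C; E; F/A/D] holding=-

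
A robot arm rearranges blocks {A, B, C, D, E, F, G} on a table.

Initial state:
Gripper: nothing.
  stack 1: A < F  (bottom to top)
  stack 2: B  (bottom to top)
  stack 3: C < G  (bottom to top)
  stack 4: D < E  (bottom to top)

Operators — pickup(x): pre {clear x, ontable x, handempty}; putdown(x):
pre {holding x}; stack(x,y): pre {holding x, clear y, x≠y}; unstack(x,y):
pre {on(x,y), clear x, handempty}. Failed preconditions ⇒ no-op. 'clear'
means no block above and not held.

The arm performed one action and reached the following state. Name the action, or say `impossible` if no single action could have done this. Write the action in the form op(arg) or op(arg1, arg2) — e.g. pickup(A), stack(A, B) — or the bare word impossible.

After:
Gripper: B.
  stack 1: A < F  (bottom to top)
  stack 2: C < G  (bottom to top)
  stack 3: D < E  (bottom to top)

target: towers=[A/F; C/G; D/E] holding=B
         pickup(B) → towers=[A/F; C/G; D/E] holding=B  ← match
     unstack(F, A) → towers=[A; B; C/G; D/E] holding=F
     unstack(G, C) → towers=[A/F; B; C; D/E] holding=G
     unstack(E, D) → towers=[A/F; B; C/G; D] holding=E

pickup(B)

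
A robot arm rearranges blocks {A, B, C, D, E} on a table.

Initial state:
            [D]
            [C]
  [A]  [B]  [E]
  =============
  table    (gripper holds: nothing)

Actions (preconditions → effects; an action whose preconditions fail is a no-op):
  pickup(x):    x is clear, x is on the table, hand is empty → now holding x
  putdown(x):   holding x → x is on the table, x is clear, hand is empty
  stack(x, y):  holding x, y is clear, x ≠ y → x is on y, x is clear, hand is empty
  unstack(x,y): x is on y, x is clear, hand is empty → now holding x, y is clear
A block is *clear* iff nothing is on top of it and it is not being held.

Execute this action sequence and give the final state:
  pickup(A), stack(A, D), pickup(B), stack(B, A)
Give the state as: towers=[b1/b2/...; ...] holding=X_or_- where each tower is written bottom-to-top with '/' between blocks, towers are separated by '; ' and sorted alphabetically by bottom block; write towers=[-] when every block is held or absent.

towers=[E/C/D/A/B] holding=-

step 1 (pickup(A)): towers=[B; E/C/D] holding=A
step 2 (stack(A, D)): towers=[B; E/C/D/A] holding=-
step 3 (pickup(B)): towers=[E/C/D/A] holding=B
step 4 (stack(B, A)): towers=[E/C/D/A/B] holding=-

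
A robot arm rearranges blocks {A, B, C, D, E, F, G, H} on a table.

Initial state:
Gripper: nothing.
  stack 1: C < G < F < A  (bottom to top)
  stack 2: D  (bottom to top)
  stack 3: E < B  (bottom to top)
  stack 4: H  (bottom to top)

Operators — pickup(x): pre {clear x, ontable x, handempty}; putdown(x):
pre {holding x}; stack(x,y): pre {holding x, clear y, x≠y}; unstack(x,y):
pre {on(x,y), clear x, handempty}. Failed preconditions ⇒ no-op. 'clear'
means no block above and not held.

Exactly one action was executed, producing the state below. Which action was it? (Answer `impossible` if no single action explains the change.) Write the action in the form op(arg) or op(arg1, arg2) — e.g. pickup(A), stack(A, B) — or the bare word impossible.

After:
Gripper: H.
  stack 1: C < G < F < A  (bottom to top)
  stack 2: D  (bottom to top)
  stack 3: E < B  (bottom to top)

target: towers=[C/G/F/A; D; E/B] holding=H
     unstack(A, F) → towers=[C/G/F; D; E/B; H] holding=A
         pickup(H) → towers=[C/G/F/A; D; E/B] holding=H  ← match
     unstack(B, E) → towers=[C/G/F/A; D; E; H] holding=B
         pickup(D) → towers=[C/G/F/A; E/B; H] holding=D

pickup(H)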